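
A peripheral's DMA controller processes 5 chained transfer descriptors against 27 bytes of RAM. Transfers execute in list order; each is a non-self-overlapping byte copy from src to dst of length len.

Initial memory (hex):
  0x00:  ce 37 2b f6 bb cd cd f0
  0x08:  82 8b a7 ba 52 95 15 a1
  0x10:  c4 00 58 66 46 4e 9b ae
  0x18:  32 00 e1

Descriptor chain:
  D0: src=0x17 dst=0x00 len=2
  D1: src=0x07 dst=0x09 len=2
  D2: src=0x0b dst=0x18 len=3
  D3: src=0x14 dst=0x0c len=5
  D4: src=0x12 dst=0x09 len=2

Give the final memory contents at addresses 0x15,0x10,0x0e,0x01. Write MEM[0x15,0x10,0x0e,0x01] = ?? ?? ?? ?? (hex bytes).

MEM[0x15,0x10,0x0e,0x01] = 4e ba 9b 32

#0 dst[0x00+2] := {0xae,0x32}
#1 dst[0x09+2] := {0xf0,0x82}
#2 dst[0x18+3] := {0xba,0x52,0x95}
#3 dst[0x0c+5] := {0x46,0x4e,0x9b,0xae,0xba}
#4 dst[0x09+2] := {0x58,0x66}
query mem[0x15]=0x4e, mem[0x10]=0xba, mem[0x0e]=0x9b, mem[0x01]=0x32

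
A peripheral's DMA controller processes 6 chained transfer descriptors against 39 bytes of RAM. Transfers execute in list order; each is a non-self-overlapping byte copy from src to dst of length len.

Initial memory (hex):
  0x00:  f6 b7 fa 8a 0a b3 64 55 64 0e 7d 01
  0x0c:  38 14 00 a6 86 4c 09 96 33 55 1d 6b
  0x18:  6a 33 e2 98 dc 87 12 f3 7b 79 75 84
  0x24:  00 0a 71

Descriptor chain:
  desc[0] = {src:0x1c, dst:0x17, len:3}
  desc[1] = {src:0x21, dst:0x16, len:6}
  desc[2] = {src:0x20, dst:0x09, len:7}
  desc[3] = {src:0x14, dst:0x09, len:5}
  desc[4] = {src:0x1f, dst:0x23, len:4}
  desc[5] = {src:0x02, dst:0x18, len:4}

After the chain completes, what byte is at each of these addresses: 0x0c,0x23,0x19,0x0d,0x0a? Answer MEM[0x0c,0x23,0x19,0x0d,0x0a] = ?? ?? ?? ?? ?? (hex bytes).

#0 dst[0x17+3] := {0xdc,0x87,0x12}
#1 dst[0x16+6] := {0x79,0x75,0x84,0x00,0x0a,0x71}
#2 dst[0x09+7] := {0x7b,0x79,0x75,0x84,0x00,0x0a,0x71}
#3 dst[0x09+5] := {0x33,0x55,0x79,0x75,0x84}
#4 dst[0x23+4] := {0xf3,0x7b,0x79,0x75}
#5 dst[0x18+4] := {0xfa,0x8a,0x0a,0xb3}
query mem[0x0c]=0x75, mem[0x23]=0xf3, mem[0x19]=0x8a, mem[0x0d]=0x84, mem[0x0a]=0x55

MEM[0x0c,0x23,0x19,0x0d,0x0a] = 75 f3 8a 84 55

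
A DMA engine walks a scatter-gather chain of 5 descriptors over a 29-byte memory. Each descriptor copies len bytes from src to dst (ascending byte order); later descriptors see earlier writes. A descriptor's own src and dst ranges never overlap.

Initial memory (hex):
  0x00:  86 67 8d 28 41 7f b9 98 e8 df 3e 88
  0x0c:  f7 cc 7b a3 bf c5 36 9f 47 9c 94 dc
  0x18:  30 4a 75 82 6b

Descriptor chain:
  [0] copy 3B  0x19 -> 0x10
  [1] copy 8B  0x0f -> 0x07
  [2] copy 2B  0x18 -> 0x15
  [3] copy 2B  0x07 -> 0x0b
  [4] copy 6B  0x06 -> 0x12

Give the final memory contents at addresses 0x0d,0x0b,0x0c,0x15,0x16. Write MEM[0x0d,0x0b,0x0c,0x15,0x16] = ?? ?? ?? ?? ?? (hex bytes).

#0 dst[0x10+3] := {0x4a,0x75,0x82}
#1 dst[0x07+8] := {0xa3,0x4a,0x75,0x82,0x9f,0x47,0x9c,0x94}
#2 dst[0x15+2] := {0x30,0x4a}
#3 dst[0x0b+2] := {0xa3,0x4a}
#4 dst[0x12+6] := {0xb9,0xa3,0x4a,0x75,0x82,0xa3}
query mem[0x0d]=0x9c, mem[0x0b]=0xa3, mem[0x0c]=0x4a, mem[0x15]=0x75, mem[0x16]=0x82

MEM[0x0d,0x0b,0x0c,0x15,0x16] = 9c a3 4a 75 82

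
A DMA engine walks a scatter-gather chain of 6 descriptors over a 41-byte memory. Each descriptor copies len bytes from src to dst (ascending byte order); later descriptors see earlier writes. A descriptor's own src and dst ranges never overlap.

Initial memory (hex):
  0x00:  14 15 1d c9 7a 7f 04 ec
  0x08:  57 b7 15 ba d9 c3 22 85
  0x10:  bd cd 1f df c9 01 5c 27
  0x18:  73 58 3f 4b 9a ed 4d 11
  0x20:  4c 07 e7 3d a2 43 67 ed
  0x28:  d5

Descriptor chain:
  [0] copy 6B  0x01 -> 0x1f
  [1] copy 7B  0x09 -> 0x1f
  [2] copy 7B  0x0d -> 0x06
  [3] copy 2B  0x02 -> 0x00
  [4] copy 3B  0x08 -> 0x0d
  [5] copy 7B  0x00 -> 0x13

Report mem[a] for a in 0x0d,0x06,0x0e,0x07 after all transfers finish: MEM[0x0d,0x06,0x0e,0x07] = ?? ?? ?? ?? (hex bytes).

[0] 0x01->0x1f len=6 : 15 1d c9 7a 7f 04
[1] 0x09->0x1f len=7 : b7 15 ba d9 c3 22 85
[2] 0x0d->0x06 len=7 : c3 22 85 bd cd 1f df
[3] 0x02->0x00 len=2 : 1d c9
[4] 0x08->0x0d len=3 : 85 bd cd
[5] 0x00->0x13 len=7 : 1d c9 1d c9 7a 7f c3
query mem[0x0d]=0x85, mem[0x06]=0xc3, mem[0x0e]=0xbd, mem[0x07]=0x22

MEM[0x0d,0x06,0x0e,0x07] = 85 c3 bd 22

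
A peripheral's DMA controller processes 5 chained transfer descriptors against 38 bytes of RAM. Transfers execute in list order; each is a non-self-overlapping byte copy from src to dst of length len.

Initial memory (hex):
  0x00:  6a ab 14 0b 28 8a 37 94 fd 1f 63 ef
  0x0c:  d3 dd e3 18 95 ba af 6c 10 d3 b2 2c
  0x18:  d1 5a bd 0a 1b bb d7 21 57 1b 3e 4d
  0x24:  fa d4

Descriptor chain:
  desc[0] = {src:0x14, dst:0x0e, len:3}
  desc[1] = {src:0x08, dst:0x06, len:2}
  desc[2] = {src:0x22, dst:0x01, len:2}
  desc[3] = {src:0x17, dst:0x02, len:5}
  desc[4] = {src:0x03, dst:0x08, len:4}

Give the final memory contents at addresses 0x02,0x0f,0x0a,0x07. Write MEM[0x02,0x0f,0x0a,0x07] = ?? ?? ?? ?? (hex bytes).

MEM[0x02,0x0f,0x0a,0x07] = 2c d3 bd 1f

  after D0: wrote 3B at 0x0e = 10d3b2
  after D1: wrote 2B at 0x06 = fd1f
  after D2: wrote 2B at 0x01 = 3e4d
  after D3: wrote 5B at 0x02 = 2cd15abd0a
  after D4: wrote 4B at 0x08 = d15abd0a
query mem[0x02]=0x2c, mem[0x0f]=0xd3, mem[0x0a]=0xbd, mem[0x07]=0x1f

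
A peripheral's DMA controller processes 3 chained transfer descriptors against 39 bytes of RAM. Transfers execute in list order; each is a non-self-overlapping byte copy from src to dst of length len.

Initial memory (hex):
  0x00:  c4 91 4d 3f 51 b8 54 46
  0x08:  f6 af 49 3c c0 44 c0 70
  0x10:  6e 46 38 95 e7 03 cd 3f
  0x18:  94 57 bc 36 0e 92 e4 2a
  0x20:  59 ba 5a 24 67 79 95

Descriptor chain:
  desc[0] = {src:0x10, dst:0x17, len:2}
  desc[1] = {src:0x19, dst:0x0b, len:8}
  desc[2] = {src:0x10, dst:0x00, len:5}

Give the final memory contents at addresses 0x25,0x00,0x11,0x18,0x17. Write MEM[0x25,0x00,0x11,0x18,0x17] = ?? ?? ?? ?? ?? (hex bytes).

MEM[0x25,0x00,0x11,0x18,0x17] = 79 e4 2a 46 6e

#0 dst[0x17+2] := {0x6e,0x46}
#1 dst[0x0b+8] := {0x57,0xbc,0x36,0x0e,0x92,0xe4,0x2a,0x59}
#2 dst[0x00+5] := {0xe4,0x2a,0x59,0x95,0xe7}
query mem[0x25]=0x79, mem[0x00]=0xe4, mem[0x11]=0x2a, mem[0x18]=0x46, mem[0x17]=0x6e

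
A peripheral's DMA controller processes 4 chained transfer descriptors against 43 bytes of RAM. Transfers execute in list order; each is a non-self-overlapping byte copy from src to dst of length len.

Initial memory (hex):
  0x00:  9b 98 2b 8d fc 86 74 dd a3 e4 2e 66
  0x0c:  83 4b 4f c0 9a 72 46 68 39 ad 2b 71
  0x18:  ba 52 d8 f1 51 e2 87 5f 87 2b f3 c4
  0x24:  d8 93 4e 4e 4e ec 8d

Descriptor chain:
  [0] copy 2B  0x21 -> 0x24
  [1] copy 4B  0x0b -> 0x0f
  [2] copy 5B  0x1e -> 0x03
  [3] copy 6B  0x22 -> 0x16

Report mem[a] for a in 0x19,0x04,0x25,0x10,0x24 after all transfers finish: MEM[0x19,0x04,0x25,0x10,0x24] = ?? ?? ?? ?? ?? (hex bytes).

MEM[0x19,0x04,0x25,0x10,0x24] = f3 5f f3 83 2b

D0: mem[0x24..0x25] <- [2b f3]
D1: mem[0x0f..0x12] <- [66 83 4b 4f]
D2: mem[0x03..0x07] <- [87 5f 87 2b f3]
D3: mem[0x16..0x1b] <- [f3 c4 2b f3 4e 4e]
query mem[0x19]=0xf3, mem[0x04]=0x5f, mem[0x25]=0xf3, mem[0x10]=0x83, mem[0x24]=0x2b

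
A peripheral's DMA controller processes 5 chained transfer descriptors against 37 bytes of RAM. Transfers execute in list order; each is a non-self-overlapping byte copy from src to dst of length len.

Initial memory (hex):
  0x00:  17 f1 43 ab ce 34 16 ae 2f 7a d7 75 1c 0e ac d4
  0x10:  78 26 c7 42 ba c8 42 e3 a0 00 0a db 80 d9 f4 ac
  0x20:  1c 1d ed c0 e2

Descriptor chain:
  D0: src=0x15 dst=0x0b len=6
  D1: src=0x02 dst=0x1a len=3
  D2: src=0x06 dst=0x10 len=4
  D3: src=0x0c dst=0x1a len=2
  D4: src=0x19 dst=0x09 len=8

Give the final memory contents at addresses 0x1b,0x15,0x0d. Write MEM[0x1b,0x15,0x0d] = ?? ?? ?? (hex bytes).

[0] 0x15->0x0b len=6 : c8 42 e3 a0 00 0a
[1] 0x02->0x1a len=3 : 43 ab ce
[2] 0x06->0x10 len=4 : 16 ae 2f 7a
[3] 0x0c->0x1a len=2 : 42 e3
[4] 0x19->0x09 len=8 : 00 42 e3 ce d9 f4 ac 1c
query mem[0x1b]=0xe3, mem[0x15]=0xc8, mem[0x0d]=0xd9

MEM[0x1b,0x15,0x0d] = e3 c8 d9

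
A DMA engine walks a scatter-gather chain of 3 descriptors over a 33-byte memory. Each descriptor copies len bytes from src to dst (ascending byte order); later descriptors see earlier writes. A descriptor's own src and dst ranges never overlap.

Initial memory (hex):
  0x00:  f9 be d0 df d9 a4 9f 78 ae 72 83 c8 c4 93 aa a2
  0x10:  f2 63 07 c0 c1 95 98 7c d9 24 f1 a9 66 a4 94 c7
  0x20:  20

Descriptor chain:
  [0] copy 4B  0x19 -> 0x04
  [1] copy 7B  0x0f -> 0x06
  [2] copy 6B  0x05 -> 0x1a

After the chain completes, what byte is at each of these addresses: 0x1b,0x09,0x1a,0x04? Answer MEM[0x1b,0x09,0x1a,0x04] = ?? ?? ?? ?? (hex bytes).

MEM[0x1b,0x09,0x1a,0x04] = a2 07 f1 24

[0] 0x19->0x04 len=4 : 24 f1 a9 66
[1] 0x0f->0x06 len=7 : a2 f2 63 07 c0 c1 95
[2] 0x05->0x1a len=6 : f1 a2 f2 63 07 c0
query mem[0x1b]=0xa2, mem[0x09]=0x07, mem[0x1a]=0xf1, mem[0x04]=0x24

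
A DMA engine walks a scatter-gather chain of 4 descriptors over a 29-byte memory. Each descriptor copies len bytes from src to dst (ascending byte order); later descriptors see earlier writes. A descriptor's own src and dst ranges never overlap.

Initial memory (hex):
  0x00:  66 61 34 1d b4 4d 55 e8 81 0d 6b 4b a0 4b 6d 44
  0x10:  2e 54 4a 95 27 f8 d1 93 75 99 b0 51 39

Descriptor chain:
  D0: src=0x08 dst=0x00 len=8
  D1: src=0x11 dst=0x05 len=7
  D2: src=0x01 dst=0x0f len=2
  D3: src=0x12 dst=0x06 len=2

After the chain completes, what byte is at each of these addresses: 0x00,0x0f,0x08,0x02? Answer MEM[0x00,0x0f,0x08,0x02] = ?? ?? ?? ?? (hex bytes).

MEM[0x00,0x0f,0x08,0x02] = 81 0d 27 6b

[0] 0x08->0x00 len=8 : 81 0d 6b 4b a0 4b 6d 44
[1] 0x11->0x05 len=7 : 54 4a 95 27 f8 d1 93
[2] 0x01->0x0f len=2 : 0d 6b
[3] 0x12->0x06 len=2 : 4a 95
query mem[0x00]=0x81, mem[0x0f]=0x0d, mem[0x08]=0x27, mem[0x02]=0x6b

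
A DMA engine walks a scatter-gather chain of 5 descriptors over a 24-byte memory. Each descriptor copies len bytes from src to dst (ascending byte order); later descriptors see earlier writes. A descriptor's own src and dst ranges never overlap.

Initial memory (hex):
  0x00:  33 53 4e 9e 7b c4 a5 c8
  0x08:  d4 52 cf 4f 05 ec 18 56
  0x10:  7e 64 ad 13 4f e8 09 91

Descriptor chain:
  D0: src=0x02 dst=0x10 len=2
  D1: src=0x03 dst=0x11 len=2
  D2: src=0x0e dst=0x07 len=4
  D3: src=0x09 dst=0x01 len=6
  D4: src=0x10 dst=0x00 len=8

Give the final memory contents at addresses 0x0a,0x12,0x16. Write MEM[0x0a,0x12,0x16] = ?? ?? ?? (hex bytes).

MEM[0x0a,0x12,0x16] = 9e 7b 09

  after D0: wrote 2B at 0x10 = 4e9e
  after D1: wrote 2B at 0x11 = 9e7b
  after D2: wrote 4B at 0x07 = 18564e9e
  after D3: wrote 6B at 0x01 = 4e9e4f05ec18
  after D4: wrote 8B at 0x00 = 4e9e7b134fe80991
query mem[0x0a]=0x9e, mem[0x12]=0x7b, mem[0x16]=0x09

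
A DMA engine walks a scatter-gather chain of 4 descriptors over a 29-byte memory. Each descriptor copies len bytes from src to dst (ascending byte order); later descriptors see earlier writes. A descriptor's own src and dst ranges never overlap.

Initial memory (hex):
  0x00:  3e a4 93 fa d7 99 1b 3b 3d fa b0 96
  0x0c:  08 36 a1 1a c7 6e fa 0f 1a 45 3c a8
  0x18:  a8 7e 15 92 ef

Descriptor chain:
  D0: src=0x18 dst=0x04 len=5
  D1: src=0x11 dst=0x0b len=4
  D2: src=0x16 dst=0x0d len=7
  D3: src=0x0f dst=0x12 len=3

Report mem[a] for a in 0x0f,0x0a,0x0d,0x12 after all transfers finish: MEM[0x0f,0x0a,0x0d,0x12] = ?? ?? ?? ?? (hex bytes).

[0] 0x18->0x04 len=5 : a8 7e 15 92 ef
[1] 0x11->0x0b len=4 : 6e fa 0f 1a
[2] 0x16->0x0d len=7 : 3c a8 a8 7e 15 92 ef
[3] 0x0f->0x12 len=3 : a8 7e 15
query mem[0x0f]=0xa8, mem[0x0a]=0xb0, mem[0x0d]=0x3c, mem[0x12]=0xa8

MEM[0x0f,0x0a,0x0d,0x12] = a8 b0 3c a8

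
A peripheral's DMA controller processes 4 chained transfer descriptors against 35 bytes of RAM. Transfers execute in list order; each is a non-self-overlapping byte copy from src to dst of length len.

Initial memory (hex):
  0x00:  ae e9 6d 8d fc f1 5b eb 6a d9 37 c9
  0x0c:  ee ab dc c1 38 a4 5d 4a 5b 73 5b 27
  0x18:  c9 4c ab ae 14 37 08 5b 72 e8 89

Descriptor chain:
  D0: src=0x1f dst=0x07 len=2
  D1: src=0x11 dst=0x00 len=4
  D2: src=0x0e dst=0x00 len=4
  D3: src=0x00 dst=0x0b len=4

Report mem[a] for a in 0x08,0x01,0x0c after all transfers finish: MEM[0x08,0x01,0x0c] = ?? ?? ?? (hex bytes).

MEM[0x08,0x01,0x0c] = 72 c1 c1

  after D0: wrote 2B at 0x07 = 5b72
  after D1: wrote 4B at 0x00 = a45d4a5b
  after D2: wrote 4B at 0x00 = dcc138a4
  after D3: wrote 4B at 0x0b = dcc138a4
query mem[0x08]=0x72, mem[0x01]=0xc1, mem[0x0c]=0xc1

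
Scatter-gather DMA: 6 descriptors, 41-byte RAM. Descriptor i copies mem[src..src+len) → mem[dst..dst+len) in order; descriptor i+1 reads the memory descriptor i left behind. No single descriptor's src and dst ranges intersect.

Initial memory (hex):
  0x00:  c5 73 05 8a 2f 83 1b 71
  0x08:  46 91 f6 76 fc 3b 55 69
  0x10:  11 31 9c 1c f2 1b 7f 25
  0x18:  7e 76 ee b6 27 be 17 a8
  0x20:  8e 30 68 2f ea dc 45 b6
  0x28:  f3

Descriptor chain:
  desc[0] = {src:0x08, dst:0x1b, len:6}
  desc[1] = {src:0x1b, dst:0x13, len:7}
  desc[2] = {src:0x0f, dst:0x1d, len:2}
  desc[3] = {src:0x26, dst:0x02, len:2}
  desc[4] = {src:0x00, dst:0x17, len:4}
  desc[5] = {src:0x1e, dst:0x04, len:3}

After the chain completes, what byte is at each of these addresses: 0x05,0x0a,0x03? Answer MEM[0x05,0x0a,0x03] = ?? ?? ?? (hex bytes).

MEM[0x05,0x0a,0x03] = fc f6 b6

#0 dst[0x1b+6] := {0x46,0x91,0xf6,0x76,0xfc,0x3b}
#1 dst[0x13+7] := {0x46,0x91,0xf6,0x76,0xfc,0x3b,0x30}
#2 dst[0x1d+2] := {0x69,0x11}
#3 dst[0x02+2] := {0x45,0xb6}
#4 dst[0x17+4] := {0xc5,0x73,0x45,0xb6}
#5 dst[0x04+3] := {0x11,0xfc,0x3b}
query mem[0x05]=0xfc, mem[0x0a]=0xf6, mem[0x03]=0xb6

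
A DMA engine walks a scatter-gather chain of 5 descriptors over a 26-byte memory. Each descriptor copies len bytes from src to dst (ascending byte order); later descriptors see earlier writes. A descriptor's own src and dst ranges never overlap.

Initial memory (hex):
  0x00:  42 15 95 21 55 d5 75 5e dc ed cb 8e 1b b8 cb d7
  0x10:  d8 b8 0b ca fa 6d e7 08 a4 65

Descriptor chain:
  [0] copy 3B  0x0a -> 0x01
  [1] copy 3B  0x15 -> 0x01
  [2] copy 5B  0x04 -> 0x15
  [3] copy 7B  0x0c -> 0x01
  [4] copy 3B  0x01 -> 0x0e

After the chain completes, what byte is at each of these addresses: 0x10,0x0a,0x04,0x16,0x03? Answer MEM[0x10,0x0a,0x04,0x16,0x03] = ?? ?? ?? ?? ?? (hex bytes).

[0] 0x0a->0x01 len=3 : cb 8e 1b
[1] 0x15->0x01 len=3 : 6d e7 08
[2] 0x04->0x15 len=5 : 55 d5 75 5e dc
[3] 0x0c->0x01 len=7 : 1b b8 cb d7 d8 b8 0b
[4] 0x01->0x0e len=3 : 1b b8 cb
query mem[0x10]=0xcb, mem[0x0a]=0xcb, mem[0x04]=0xd7, mem[0x16]=0xd5, mem[0x03]=0xcb

MEM[0x10,0x0a,0x04,0x16,0x03] = cb cb d7 d5 cb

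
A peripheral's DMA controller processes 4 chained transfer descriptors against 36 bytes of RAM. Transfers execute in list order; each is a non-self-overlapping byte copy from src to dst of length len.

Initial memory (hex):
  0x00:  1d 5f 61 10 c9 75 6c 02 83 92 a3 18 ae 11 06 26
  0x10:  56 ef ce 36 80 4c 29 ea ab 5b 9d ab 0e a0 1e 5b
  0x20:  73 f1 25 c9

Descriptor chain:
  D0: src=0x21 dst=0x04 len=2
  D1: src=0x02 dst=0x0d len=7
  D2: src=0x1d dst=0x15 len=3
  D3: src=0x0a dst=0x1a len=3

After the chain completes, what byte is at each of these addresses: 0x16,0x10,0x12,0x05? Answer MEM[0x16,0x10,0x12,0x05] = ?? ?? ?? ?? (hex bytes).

D0: mem[0x04..0x05] <- [f1 25]
D1: mem[0x0d..0x13] <- [61 10 f1 25 6c 02 83]
D2: mem[0x15..0x17] <- [a0 1e 5b]
D3: mem[0x1a..0x1c] <- [a3 18 ae]
query mem[0x16]=0x1e, mem[0x10]=0x25, mem[0x12]=0x02, mem[0x05]=0x25

MEM[0x16,0x10,0x12,0x05] = 1e 25 02 25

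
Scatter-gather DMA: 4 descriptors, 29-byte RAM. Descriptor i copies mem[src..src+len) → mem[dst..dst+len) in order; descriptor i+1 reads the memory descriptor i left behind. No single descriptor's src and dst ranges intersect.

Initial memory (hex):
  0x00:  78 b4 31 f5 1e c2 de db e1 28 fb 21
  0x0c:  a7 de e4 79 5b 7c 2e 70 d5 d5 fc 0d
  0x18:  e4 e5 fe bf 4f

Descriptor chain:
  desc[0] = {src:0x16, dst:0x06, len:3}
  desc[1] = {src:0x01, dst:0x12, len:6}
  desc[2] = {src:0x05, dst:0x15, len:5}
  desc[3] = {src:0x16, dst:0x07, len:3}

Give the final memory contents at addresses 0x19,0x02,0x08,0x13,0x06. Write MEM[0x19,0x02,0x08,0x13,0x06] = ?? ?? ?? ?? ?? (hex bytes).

  after D0: wrote 3B at 0x06 = fc0de4
  after D1: wrote 6B at 0x12 = b431f51ec2fc
  after D2: wrote 5B at 0x15 = c2fc0de428
  after D3: wrote 3B at 0x07 = fc0de4
query mem[0x19]=0x28, mem[0x02]=0x31, mem[0x08]=0x0d, mem[0x13]=0x31, mem[0x06]=0xfc

MEM[0x19,0x02,0x08,0x13,0x06] = 28 31 0d 31 fc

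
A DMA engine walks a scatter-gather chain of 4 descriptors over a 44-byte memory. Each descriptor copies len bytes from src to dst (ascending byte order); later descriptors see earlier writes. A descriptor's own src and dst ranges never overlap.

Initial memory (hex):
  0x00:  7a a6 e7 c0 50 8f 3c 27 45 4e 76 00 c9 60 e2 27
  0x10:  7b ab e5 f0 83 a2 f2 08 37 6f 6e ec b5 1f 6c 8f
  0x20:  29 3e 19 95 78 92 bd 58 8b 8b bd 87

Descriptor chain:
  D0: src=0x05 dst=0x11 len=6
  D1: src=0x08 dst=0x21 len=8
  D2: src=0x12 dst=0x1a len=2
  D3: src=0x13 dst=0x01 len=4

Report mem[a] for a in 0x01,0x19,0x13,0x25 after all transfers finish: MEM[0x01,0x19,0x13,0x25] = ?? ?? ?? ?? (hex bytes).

MEM[0x01,0x19,0x13,0x25] = 27 6f 27 c9

D0: mem[0x11..0x16] <- [8f 3c 27 45 4e 76]
D1: mem[0x21..0x28] <- [45 4e 76 00 c9 60 e2 27]
D2: mem[0x1a..0x1b] <- [3c 27]
D3: mem[0x01..0x04] <- [27 45 4e 76]
query mem[0x01]=0x27, mem[0x19]=0x6f, mem[0x13]=0x27, mem[0x25]=0xc9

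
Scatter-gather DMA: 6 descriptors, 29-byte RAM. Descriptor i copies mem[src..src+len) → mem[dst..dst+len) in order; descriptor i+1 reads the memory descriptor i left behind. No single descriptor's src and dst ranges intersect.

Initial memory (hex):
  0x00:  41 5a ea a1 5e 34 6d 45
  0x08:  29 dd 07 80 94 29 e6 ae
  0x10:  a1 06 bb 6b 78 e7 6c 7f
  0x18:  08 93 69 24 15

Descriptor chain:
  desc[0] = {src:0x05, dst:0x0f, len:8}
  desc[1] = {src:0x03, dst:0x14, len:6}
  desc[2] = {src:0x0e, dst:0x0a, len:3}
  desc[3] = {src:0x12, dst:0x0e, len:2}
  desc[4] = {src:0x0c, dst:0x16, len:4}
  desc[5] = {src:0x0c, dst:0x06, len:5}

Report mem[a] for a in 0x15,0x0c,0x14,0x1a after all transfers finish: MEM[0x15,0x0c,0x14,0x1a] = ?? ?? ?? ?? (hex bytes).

D0: mem[0x0f..0x16] <- [34 6d 45 29 dd 07 80 94]
D1: mem[0x14..0x19] <- [a1 5e 34 6d 45 29]
D2: mem[0x0a..0x0c] <- [e6 34 6d]
D3: mem[0x0e..0x0f] <- [29 dd]
D4: mem[0x16..0x19] <- [6d 29 29 dd]
D5: mem[0x06..0x0a] <- [6d 29 29 dd 6d]
query mem[0x15]=0x5e, mem[0x0c]=0x6d, mem[0x14]=0xa1, mem[0x1a]=0x69

MEM[0x15,0x0c,0x14,0x1a] = 5e 6d a1 69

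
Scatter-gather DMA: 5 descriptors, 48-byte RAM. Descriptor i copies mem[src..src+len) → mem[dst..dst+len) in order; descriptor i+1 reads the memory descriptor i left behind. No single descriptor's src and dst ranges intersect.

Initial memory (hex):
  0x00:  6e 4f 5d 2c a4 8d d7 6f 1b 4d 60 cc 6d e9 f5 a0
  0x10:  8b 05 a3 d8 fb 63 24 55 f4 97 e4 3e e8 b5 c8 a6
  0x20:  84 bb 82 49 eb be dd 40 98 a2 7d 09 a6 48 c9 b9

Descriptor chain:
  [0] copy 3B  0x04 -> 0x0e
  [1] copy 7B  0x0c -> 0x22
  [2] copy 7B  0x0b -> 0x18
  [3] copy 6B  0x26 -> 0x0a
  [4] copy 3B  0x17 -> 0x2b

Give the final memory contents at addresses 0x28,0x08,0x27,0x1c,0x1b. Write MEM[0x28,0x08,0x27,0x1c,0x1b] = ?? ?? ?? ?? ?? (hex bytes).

MEM[0x28,0x08,0x27,0x1c,0x1b] = a3 1b 05 8d a4

[0] 0x04->0x0e len=3 : a4 8d d7
[1] 0x0c->0x22 len=7 : 6d e9 a4 8d d7 05 a3
[2] 0x0b->0x18 len=7 : cc 6d e9 a4 8d d7 05
[3] 0x26->0x0a len=6 : d7 05 a3 a2 7d 09
[4] 0x17->0x2b len=3 : 55 cc 6d
query mem[0x28]=0xa3, mem[0x08]=0x1b, mem[0x27]=0x05, mem[0x1c]=0x8d, mem[0x1b]=0xa4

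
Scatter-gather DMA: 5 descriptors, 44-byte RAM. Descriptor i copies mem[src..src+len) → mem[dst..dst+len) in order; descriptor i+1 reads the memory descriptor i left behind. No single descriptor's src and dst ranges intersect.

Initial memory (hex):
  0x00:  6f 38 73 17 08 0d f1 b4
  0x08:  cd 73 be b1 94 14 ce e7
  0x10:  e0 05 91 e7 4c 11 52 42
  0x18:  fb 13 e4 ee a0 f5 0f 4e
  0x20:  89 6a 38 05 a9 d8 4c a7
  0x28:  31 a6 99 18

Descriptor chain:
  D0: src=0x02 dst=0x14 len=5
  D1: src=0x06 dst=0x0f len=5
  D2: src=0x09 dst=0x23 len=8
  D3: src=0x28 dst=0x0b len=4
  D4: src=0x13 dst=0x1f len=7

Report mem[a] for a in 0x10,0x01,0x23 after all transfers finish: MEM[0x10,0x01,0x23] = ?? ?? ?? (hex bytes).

#0 dst[0x14+5] := {0x73,0x17,0x08,0x0d,0xf1}
#1 dst[0x0f+5] := {0xf1,0xb4,0xcd,0x73,0xbe}
#2 dst[0x23+8] := {0x73,0xbe,0xb1,0x94,0x14,0xce,0xf1,0xb4}
#3 dst[0x0b+4] := {0xce,0xf1,0xb4,0x18}
#4 dst[0x1f+7] := {0xbe,0x73,0x17,0x08,0x0d,0xf1,0x13}
query mem[0x10]=0xb4, mem[0x01]=0x38, mem[0x23]=0x0d

MEM[0x10,0x01,0x23] = b4 38 0d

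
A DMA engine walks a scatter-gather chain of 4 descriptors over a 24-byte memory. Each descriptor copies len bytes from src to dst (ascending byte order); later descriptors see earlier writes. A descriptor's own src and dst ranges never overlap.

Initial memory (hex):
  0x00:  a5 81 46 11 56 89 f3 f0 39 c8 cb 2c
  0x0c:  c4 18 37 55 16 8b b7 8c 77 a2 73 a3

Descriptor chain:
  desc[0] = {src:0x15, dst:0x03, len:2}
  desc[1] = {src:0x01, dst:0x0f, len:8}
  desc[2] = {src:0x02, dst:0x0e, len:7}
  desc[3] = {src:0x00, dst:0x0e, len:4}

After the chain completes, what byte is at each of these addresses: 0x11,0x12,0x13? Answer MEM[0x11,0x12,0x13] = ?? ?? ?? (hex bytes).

[0] 0x15->0x03 len=2 : a2 73
[1] 0x01->0x0f len=8 : 81 46 a2 73 89 f3 f0 39
[2] 0x02->0x0e len=7 : 46 a2 73 89 f3 f0 39
[3] 0x00->0x0e len=4 : a5 81 46 a2
query mem[0x11]=0xa2, mem[0x12]=0xf3, mem[0x13]=0xf0

MEM[0x11,0x12,0x13] = a2 f3 f0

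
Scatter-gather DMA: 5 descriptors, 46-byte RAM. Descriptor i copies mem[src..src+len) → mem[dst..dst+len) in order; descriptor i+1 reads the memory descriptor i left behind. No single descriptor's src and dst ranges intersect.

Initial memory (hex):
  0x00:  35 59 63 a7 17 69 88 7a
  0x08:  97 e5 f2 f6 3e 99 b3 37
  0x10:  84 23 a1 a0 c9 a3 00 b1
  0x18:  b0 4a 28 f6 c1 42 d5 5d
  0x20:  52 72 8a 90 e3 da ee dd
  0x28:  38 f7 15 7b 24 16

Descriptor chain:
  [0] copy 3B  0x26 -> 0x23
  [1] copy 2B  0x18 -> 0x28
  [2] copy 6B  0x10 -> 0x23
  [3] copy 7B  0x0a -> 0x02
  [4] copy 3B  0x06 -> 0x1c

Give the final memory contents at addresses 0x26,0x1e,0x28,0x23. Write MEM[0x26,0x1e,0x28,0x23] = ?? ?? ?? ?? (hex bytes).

#0 dst[0x23+3] := {0xee,0xdd,0x38}
#1 dst[0x28+2] := {0xb0,0x4a}
#2 dst[0x23+6] := {0x84,0x23,0xa1,0xa0,0xc9,0xa3}
#3 dst[0x02+7] := {0xf2,0xf6,0x3e,0x99,0xb3,0x37,0x84}
#4 dst[0x1c+3] := {0xb3,0x37,0x84}
query mem[0x26]=0xa0, mem[0x1e]=0x84, mem[0x28]=0xa3, mem[0x23]=0x84

MEM[0x26,0x1e,0x28,0x23] = a0 84 a3 84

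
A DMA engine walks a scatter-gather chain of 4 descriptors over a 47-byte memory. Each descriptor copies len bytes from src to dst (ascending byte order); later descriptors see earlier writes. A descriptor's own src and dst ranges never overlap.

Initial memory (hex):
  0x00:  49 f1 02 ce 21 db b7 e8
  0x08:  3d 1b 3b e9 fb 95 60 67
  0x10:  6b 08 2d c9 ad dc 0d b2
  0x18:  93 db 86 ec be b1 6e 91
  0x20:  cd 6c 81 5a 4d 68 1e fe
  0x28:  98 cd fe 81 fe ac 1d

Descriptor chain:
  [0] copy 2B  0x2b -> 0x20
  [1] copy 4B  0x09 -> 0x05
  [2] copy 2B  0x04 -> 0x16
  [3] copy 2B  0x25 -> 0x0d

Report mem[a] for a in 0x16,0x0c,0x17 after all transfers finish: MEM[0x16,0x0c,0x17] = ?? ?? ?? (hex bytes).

MEM[0x16,0x0c,0x17] = 21 fb 1b

  after D0: wrote 2B at 0x20 = 81fe
  after D1: wrote 4B at 0x05 = 1b3be9fb
  after D2: wrote 2B at 0x16 = 211b
  after D3: wrote 2B at 0x0d = 681e
query mem[0x16]=0x21, mem[0x0c]=0xfb, mem[0x17]=0x1b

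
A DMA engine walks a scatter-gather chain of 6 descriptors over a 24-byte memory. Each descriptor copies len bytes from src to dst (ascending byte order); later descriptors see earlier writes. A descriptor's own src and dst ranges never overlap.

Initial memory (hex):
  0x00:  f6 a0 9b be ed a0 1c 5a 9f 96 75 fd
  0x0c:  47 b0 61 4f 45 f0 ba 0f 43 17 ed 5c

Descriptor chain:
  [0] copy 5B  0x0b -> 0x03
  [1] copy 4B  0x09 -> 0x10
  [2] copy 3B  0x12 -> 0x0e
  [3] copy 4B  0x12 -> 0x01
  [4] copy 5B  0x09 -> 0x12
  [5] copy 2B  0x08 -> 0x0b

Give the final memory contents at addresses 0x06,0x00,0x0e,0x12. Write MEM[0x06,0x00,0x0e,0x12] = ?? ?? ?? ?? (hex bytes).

[0] 0x0b->0x03 len=5 : fd 47 b0 61 4f
[1] 0x09->0x10 len=4 : 96 75 fd 47
[2] 0x12->0x0e len=3 : fd 47 43
[3] 0x12->0x01 len=4 : fd 47 43 17
[4] 0x09->0x12 len=5 : 96 75 fd 47 b0
[5] 0x08->0x0b len=2 : 9f 96
query mem[0x06]=0x61, mem[0x00]=0xf6, mem[0x0e]=0xfd, mem[0x12]=0x96

MEM[0x06,0x00,0x0e,0x12] = 61 f6 fd 96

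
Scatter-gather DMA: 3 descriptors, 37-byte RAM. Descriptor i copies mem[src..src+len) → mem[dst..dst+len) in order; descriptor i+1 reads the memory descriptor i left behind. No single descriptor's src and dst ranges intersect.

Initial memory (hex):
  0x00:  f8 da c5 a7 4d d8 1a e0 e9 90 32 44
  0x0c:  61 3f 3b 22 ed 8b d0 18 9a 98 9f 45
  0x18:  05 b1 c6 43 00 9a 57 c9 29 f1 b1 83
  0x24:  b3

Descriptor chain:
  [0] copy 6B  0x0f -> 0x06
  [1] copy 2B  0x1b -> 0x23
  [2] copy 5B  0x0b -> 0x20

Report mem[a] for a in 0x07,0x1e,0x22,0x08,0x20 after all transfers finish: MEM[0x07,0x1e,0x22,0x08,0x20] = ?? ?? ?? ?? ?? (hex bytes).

MEM[0x07,0x1e,0x22,0x08,0x20] = ed 57 3f 8b 9a

[0] 0x0f->0x06 len=6 : 22 ed 8b d0 18 9a
[1] 0x1b->0x23 len=2 : 43 00
[2] 0x0b->0x20 len=5 : 9a 61 3f 3b 22
query mem[0x07]=0xed, mem[0x1e]=0x57, mem[0x22]=0x3f, mem[0x08]=0x8b, mem[0x20]=0x9a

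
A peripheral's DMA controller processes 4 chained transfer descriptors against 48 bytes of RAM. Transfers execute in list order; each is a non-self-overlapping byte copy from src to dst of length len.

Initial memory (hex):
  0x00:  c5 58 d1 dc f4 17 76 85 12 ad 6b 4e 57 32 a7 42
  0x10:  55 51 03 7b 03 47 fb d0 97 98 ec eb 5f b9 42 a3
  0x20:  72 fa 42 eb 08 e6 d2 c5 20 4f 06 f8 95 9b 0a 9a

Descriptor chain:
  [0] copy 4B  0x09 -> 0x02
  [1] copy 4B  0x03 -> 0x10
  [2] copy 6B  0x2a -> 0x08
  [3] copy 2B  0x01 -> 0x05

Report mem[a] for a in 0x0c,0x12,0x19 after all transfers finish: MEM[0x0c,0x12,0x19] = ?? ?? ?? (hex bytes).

MEM[0x0c,0x12,0x19] = 0a 57 98

D0: mem[0x02..0x05] <- [ad 6b 4e 57]
D1: mem[0x10..0x13] <- [6b 4e 57 76]
D2: mem[0x08..0x0d] <- [06 f8 95 9b 0a 9a]
D3: mem[0x05..0x06] <- [58 ad]
query mem[0x0c]=0x0a, mem[0x12]=0x57, mem[0x19]=0x98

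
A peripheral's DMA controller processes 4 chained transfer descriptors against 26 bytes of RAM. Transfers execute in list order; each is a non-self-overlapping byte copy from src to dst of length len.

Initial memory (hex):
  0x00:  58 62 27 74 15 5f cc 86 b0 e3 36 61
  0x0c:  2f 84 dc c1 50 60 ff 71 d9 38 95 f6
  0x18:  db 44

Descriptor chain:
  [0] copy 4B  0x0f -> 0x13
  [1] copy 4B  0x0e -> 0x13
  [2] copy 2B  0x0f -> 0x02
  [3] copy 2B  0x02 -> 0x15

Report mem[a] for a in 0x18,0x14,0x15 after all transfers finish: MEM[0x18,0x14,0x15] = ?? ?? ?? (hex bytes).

MEM[0x18,0x14,0x15] = db c1 c1

  after D0: wrote 4B at 0x13 = c15060ff
  after D1: wrote 4B at 0x13 = dcc15060
  after D2: wrote 2B at 0x02 = c150
  after D3: wrote 2B at 0x15 = c150
query mem[0x18]=0xdb, mem[0x14]=0xc1, mem[0x15]=0xc1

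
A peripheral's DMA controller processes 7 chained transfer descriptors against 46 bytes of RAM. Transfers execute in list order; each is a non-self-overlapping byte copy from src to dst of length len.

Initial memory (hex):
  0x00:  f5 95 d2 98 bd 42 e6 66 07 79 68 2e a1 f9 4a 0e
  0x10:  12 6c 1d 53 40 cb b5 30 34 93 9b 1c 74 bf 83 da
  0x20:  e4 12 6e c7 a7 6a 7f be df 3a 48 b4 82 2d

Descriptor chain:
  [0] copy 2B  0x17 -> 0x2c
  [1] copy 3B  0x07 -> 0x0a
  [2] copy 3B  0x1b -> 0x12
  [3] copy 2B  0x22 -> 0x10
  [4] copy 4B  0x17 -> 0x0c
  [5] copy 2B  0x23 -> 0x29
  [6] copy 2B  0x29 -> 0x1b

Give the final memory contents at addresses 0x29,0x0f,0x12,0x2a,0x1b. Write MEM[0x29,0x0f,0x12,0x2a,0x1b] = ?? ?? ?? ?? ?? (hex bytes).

[0] 0x17->0x2c len=2 : 30 34
[1] 0x07->0x0a len=3 : 66 07 79
[2] 0x1b->0x12 len=3 : 1c 74 bf
[3] 0x22->0x10 len=2 : 6e c7
[4] 0x17->0x0c len=4 : 30 34 93 9b
[5] 0x23->0x29 len=2 : c7 a7
[6] 0x29->0x1b len=2 : c7 a7
query mem[0x29]=0xc7, mem[0x0f]=0x9b, mem[0x12]=0x1c, mem[0x2a]=0xa7, mem[0x1b]=0xc7

MEM[0x29,0x0f,0x12,0x2a,0x1b] = c7 9b 1c a7 c7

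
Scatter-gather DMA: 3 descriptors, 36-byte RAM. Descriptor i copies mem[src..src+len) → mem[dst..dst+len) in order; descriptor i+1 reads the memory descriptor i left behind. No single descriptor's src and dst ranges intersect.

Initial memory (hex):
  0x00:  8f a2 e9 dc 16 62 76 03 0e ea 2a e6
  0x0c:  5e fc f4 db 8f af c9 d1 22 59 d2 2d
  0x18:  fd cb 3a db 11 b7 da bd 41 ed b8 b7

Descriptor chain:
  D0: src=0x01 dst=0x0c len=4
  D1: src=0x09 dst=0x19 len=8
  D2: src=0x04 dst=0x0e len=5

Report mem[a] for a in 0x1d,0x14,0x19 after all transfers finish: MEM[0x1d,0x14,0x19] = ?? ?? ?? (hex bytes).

#0 dst[0x0c+4] := {0xa2,0xe9,0xdc,0x16}
#1 dst[0x19+8] := {0xea,0x2a,0xe6,0xa2,0xe9,0xdc,0x16,0x8f}
#2 dst[0x0e+5] := {0x16,0x62,0x76,0x03,0x0e}
query mem[0x1d]=0xe9, mem[0x14]=0x22, mem[0x19]=0xea

MEM[0x1d,0x14,0x19] = e9 22 ea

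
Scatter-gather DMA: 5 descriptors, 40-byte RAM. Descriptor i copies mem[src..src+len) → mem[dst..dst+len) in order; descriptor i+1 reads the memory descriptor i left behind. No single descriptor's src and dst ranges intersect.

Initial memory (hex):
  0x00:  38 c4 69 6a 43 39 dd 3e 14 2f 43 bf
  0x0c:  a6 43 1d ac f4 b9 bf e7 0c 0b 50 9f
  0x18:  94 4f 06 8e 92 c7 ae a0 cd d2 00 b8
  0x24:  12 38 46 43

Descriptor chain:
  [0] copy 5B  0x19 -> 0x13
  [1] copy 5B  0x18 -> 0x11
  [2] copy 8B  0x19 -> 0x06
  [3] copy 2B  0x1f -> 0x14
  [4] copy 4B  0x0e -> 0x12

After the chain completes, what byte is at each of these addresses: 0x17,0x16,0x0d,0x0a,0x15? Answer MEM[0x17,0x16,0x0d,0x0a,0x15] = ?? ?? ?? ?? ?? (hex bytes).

MEM[0x17,0x16,0x0d,0x0a,0x15] = c7 92 cd c7 94

[0] 0x19->0x13 len=5 : 4f 06 8e 92 c7
[1] 0x18->0x11 len=5 : 94 4f 06 8e 92
[2] 0x19->0x06 len=8 : 4f 06 8e 92 c7 ae a0 cd
[3] 0x1f->0x14 len=2 : a0 cd
[4] 0x0e->0x12 len=4 : 1d ac f4 94
query mem[0x17]=0xc7, mem[0x16]=0x92, mem[0x0d]=0xcd, mem[0x0a]=0xc7, mem[0x15]=0x94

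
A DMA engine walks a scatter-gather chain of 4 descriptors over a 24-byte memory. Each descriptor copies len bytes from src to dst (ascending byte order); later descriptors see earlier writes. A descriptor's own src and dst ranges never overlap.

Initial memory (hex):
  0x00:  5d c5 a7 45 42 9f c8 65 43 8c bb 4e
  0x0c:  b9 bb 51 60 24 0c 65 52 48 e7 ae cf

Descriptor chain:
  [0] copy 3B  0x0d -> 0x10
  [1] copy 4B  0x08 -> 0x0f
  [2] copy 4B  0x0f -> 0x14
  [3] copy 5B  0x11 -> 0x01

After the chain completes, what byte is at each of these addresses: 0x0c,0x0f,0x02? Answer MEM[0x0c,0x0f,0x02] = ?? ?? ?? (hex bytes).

#0 dst[0x10+3] := {0xbb,0x51,0x60}
#1 dst[0x0f+4] := {0x43,0x8c,0xbb,0x4e}
#2 dst[0x14+4] := {0x43,0x8c,0xbb,0x4e}
#3 dst[0x01+5] := {0xbb,0x4e,0x52,0x43,0x8c}
query mem[0x0c]=0xb9, mem[0x0f]=0x43, mem[0x02]=0x4e

MEM[0x0c,0x0f,0x02] = b9 43 4e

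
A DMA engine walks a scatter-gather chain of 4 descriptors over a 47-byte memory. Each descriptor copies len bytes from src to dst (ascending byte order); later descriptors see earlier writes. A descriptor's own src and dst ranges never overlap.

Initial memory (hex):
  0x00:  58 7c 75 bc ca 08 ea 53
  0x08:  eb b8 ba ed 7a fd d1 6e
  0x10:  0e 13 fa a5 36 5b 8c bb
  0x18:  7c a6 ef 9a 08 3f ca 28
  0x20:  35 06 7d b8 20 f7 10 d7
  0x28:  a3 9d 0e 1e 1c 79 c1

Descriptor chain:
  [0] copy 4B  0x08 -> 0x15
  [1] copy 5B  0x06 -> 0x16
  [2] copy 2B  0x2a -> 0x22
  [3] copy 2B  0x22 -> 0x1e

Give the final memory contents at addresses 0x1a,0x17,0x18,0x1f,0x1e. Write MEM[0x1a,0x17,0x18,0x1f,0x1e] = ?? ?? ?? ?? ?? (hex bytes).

#0 dst[0x15+4] := {0xeb,0xb8,0xba,0xed}
#1 dst[0x16+5] := {0xea,0x53,0xeb,0xb8,0xba}
#2 dst[0x22+2] := {0x0e,0x1e}
#3 dst[0x1e+2] := {0x0e,0x1e}
query mem[0x1a]=0xba, mem[0x17]=0x53, mem[0x18]=0xeb, mem[0x1f]=0x1e, mem[0x1e]=0x0e

MEM[0x1a,0x17,0x18,0x1f,0x1e] = ba 53 eb 1e 0e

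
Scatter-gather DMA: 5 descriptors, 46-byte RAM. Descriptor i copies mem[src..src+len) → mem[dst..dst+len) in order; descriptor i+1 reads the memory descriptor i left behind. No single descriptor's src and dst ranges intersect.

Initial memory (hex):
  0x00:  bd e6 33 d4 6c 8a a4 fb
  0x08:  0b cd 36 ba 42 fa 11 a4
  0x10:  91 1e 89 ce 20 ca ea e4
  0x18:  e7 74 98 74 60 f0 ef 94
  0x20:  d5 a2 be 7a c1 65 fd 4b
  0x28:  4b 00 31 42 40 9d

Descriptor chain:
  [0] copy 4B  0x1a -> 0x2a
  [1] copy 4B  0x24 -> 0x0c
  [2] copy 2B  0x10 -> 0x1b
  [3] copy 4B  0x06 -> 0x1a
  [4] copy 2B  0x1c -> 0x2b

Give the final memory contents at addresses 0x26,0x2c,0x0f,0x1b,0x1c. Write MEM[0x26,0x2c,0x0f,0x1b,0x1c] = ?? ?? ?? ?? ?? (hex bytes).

[0] 0x1a->0x2a len=4 : 98 74 60 f0
[1] 0x24->0x0c len=4 : c1 65 fd 4b
[2] 0x10->0x1b len=2 : 91 1e
[3] 0x06->0x1a len=4 : a4 fb 0b cd
[4] 0x1c->0x2b len=2 : 0b cd
query mem[0x26]=0xfd, mem[0x2c]=0xcd, mem[0x0f]=0x4b, mem[0x1b]=0xfb, mem[0x1c]=0x0b

MEM[0x26,0x2c,0x0f,0x1b,0x1c] = fd cd 4b fb 0b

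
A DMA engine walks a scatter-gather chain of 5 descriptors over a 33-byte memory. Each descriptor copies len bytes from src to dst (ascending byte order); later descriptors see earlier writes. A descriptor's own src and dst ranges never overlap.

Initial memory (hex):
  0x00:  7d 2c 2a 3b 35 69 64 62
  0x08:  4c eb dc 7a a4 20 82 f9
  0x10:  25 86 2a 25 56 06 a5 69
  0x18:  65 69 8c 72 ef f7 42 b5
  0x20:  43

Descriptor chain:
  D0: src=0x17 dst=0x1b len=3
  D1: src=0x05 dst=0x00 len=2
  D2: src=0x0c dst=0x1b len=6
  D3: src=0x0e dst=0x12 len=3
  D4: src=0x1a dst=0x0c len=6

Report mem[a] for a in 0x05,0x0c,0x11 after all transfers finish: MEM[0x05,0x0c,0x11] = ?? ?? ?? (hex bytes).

MEM[0x05,0x0c,0x11] = 69 8c 25

  after D0: wrote 3B at 0x1b = 696569
  after D1: wrote 2B at 0x00 = 6964
  after D2: wrote 6B at 0x1b = a42082f92586
  after D3: wrote 3B at 0x12 = 82f925
  after D4: wrote 6B at 0x0c = 8ca42082f925
query mem[0x05]=0x69, mem[0x0c]=0x8c, mem[0x11]=0x25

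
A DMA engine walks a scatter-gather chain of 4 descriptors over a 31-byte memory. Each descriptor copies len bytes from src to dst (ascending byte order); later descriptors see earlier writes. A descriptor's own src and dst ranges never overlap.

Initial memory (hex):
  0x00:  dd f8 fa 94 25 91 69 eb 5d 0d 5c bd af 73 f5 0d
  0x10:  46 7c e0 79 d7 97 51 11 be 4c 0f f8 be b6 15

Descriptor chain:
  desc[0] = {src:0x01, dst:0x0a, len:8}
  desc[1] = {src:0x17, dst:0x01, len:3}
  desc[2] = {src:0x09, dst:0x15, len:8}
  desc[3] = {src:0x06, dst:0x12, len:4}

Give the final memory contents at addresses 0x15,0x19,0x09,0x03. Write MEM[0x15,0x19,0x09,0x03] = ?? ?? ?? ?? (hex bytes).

MEM[0x15,0x19,0x09,0x03] = 0d 25 0d 4c

[0] 0x01->0x0a len=8 : f8 fa 94 25 91 69 eb 5d
[1] 0x17->0x01 len=3 : 11 be 4c
[2] 0x09->0x15 len=8 : 0d f8 fa 94 25 91 69 eb
[3] 0x06->0x12 len=4 : 69 eb 5d 0d
query mem[0x15]=0x0d, mem[0x19]=0x25, mem[0x09]=0x0d, mem[0x03]=0x4c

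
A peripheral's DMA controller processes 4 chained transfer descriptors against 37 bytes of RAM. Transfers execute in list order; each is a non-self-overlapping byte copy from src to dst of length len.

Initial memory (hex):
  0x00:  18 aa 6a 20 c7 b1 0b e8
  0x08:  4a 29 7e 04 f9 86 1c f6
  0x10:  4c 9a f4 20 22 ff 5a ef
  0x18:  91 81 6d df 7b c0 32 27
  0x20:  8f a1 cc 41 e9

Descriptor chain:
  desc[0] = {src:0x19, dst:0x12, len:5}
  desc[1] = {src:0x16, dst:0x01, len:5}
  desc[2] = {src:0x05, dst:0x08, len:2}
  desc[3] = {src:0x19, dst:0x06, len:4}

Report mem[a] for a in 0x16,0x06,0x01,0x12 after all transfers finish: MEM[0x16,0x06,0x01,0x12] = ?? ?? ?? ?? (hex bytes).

MEM[0x16,0x06,0x01,0x12] = c0 81 c0 81

  after D0: wrote 5B at 0x12 = 816ddf7bc0
  after D1: wrote 5B at 0x01 = c0ef91816d
  after D2: wrote 2B at 0x08 = 6d0b
  after D3: wrote 4B at 0x06 = 816ddf7b
query mem[0x16]=0xc0, mem[0x06]=0x81, mem[0x01]=0xc0, mem[0x12]=0x81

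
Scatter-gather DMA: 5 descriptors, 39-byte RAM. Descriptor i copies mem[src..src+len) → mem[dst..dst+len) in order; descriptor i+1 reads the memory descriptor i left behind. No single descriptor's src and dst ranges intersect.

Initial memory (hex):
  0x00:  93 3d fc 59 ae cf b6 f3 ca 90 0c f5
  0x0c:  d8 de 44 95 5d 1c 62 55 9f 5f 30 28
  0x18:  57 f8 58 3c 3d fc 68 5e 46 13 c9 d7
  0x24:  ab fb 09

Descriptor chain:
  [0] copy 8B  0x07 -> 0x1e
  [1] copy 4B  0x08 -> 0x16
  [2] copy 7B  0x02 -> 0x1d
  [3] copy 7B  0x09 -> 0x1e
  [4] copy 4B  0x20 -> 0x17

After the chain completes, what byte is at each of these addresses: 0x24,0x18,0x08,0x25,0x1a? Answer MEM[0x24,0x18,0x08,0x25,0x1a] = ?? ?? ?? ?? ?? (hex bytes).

MEM[0x24,0x18,0x08,0x25,0x1a] = 95 d8 ca 44 44

#0 dst[0x1e+8] := {0xf3,0xca,0x90,0x0c,0xf5,0xd8,0xde,0x44}
#1 dst[0x16+4] := {0xca,0x90,0x0c,0xf5}
#2 dst[0x1d+7] := {0xfc,0x59,0xae,0xcf,0xb6,0xf3,0xca}
#3 dst[0x1e+7] := {0x90,0x0c,0xf5,0xd8,0xde,0x44,0x95}
#4 dst[0x17+4] := {0xf5,0xd8,0xde,0x44}
query mem[0x24]=0x95, mem[0x18]=0xd8, mem[0x08]=0xca, mem[0x25]=0x44, mem[0x1a]=0x44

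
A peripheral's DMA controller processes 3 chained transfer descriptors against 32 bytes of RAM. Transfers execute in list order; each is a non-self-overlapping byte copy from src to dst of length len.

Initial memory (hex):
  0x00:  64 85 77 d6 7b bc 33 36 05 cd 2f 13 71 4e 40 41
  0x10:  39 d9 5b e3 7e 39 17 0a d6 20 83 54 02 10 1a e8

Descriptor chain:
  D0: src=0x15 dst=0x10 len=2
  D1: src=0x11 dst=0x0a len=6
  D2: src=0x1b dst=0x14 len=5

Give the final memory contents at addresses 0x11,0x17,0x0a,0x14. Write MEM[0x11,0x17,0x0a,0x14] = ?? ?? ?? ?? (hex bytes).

MEM[0x11,0x17,0x0a,0x14] = 17 1a 17 54

#0 dst[0x10+2] := {0x39,0x17}
#1 dst[0x0a+6] := {0x17,0x5b,0xe3,0x7e,0x39,0x17}
#2 dst[0x14+5] := {0x54,0x02,0x10,0x1a,0xe8}
query mem[0x11]=0x17, mem[0x17]=0x1a, mem[0x0a]=0x17, mem[0x14]=0x54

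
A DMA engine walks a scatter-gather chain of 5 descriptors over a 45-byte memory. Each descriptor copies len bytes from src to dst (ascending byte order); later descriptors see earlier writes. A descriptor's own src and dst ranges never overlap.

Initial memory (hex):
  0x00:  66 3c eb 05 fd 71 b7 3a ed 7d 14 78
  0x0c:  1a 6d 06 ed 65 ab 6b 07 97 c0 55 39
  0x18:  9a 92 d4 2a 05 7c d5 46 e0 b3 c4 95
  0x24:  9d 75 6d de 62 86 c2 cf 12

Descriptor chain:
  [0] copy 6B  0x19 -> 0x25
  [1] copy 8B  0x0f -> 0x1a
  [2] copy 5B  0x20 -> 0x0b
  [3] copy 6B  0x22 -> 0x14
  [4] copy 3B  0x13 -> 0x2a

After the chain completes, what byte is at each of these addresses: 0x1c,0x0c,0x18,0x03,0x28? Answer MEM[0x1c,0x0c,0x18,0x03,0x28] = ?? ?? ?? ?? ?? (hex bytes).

#0 dst[0x25+6] := {0x92,0xd4,0x2a,0x05,0x7c,0xd5}
#1 dst[0x1a+8] := {0xed,0x65,0xab,0x6b,0x07,0x97,0xc0,0x55}
#2 dst[0x0b+5] := {0xc0,0x55,0xc4,0x95,0x9d}
#3 dst[0x14+6] := {0xc4,0x95,0x9d,0x92,0xd4,0x2a}
#4 dst[0x2a+3] := {0x07,0xc4,0x95}
query mem[0x1c]=0xab, mem[0x0c]=0x55, mem[0x18]=0xd4, mem[0x03]=0x05, mem[0x28]=0x05

MEM[0x1c,0x0c,0x18,0x03,0x28] = ab 55 d4 05 05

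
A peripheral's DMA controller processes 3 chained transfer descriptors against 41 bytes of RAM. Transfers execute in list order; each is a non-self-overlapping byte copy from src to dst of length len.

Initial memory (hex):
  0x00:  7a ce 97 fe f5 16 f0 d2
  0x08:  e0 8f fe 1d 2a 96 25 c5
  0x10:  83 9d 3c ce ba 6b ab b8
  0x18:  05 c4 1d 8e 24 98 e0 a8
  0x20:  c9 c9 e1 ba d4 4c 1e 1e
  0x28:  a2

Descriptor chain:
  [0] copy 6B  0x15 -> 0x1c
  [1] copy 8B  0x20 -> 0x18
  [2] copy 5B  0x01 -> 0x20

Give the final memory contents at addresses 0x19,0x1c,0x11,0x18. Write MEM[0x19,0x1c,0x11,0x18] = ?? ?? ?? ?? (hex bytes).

  after D0: wrote 6B at 0x1c = 6babb805c41d
  after D1: wrote 8B at 0x18 = c41de1bad44c1e1e
  after D2: wrote 5B at 0x20 = ce97fef516
query mem[0x19]=0x1d, mem[0x1c]=0xd4, mem[0x11]=0x9d, mem[0x18]=0xc4

MEM[0x19,0x1c,0x11,0x18] = 1d d4 9d c4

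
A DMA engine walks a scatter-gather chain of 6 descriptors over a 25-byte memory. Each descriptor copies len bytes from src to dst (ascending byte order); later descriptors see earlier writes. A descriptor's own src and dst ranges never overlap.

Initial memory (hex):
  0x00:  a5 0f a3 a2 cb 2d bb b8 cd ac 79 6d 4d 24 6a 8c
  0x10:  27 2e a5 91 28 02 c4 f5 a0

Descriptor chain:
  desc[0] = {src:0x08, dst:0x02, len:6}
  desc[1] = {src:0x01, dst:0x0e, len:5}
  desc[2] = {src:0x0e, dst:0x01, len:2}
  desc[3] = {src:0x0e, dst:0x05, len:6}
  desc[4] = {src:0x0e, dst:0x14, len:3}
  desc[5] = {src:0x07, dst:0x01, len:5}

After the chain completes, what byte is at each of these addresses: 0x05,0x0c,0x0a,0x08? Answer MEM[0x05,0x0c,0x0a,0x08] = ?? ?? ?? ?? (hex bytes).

#0 dst[0x02+6] := {0xcd,0xac,0x79,0x6d,0x4d,0x24}
#1 dst[0x0e+5] := {0x0f,0xcd,0xac,0x79,0x6d}
#2 dst[0x01+2] := {0x0f,0xcd}
#3 dst[0x05+6] := {0x0f,0xcd,0xac,0x79,0x6d,0x91}
#4 dst[0x14+3] := {0x0f,0xcd,0xac}
#5 dst[0x01+5] := {0xac,0x79,0x6d,0x91,0x6d}
query mem[0x05]=0x6d, mem[0x0c]=0x4d, mem[0x0a]=0x91, mem[0x08]=0x79

MEM[0x05,0x0c,0x0a,0x08] = 6d 4d 91 79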